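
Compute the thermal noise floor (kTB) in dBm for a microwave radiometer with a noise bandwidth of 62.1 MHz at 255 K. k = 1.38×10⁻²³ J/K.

−96.6 dBm

P_n = kTB = 1.38×10⁻²³ × 255 × 6.21×10⁷ = 2.19×10⁻¹³ W
In dBm: 10 log₁₀(2.19×10⁻¹³ / 10⁻³) = −96.6 dBm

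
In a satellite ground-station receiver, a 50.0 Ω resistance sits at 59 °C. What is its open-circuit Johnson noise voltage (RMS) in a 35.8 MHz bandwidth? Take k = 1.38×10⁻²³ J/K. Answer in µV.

T = 59 °C + 273.15 = 332.15 K
V_n = √(4kTRB)
4kTRB = 4 × 1.38×10⁻²³ × 332.15 × 5.00×10¹ × 3.58×10⁷ = 3.28×10⁻¹¹ V²
V_n = √(3.28×10⁻¹¹) = 5.73×10⁻⁶ V = 5.73 µV

5.73 µV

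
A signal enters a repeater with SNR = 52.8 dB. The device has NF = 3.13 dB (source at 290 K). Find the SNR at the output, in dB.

49.67 dB

By definition F = SNR_in/SNR_out, so in dB: SNR_out = SNR_in − NF
SNR_out = 52.8 − 3.13 = 49.67 dB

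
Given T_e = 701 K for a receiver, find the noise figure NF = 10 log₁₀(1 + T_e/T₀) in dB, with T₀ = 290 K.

5.34 dB

F = 1 + T_e/T₀ = 1 + 701/290 = 3.41724
NF = 10 log₁₀(3.41724) = 5.34 dB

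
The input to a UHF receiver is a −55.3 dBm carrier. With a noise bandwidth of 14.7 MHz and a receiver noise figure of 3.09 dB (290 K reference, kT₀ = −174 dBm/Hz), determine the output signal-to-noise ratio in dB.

Noise floor: N = −174 + 10 log₁₀(B) + NF
10 log₁₀(1.47×10⁷) = 71.67 dB
N = −174 + 71.67 + 3.09 = −99.24 dBm
SNR = P_sig − N = −55.3 − (−99.24) = 43.94 dB → 43.9 dB

43.9 dB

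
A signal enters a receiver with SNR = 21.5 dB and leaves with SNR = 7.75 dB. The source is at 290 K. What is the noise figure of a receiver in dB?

13.75 dB

NF (dB) = SNR_in(dB) − SNR_out(dB) when the source is at T₀
NF = 21.5 − 7.75 = 13.75 dB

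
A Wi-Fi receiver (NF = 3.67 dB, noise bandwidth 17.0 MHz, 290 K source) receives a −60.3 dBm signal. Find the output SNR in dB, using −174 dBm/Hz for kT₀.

Noise floor: N = −174 + 10 log₁₀(B) + NF
10 log₁₀(1.70×10⁷) = 72.3 dB
N = −174 + 72.3 + 3.67 = −98.03 dBm
SNR = P_sig − N = −60.3 − (−98.03) = 37.73 dB → 37.7 dB

37.7 dB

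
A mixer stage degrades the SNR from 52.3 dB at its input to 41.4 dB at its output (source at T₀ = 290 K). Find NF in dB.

10.9 dB

NF (dB) = SNR_in(dB) − SNR_out(dB) when the source is at T₀
NF = 52.3 − 41.4 = 10.9 dB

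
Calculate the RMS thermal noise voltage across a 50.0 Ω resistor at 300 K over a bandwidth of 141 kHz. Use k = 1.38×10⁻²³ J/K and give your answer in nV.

342 nV

V_n = √(4kTRB)
4kTRB = 4 × 1.38×10⁻²³ × 300 × 5.00×10¹ × 1.41×10⁵ = 1.17×10⁻¹³ V²
V_n = √(1.17×10⁻¹³) = 3.42×10⁻⁷ V = 342 nV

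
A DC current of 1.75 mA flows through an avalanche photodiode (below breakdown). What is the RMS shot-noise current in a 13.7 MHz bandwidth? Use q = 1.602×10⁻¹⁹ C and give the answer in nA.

87.6 nA

I_n = √(2qI·B)
2qI·B = 2 × 1.602×10⁻¹⁹ × 1.75×10⁻³ × 1.37×10⁷ = 7.68×10⁻¹⁵ A²
I_n = √(7.68×10⁻¹⁵) = 8.76×10⁻⁸ A = 87.6 nA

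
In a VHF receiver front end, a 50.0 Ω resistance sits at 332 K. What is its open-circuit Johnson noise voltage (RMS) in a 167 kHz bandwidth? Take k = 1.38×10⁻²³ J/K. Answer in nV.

V_n = √(4kTRB)
4kTRB = 4 × 1.38×10⁻²³ × 332 × 5.00×10¹ × 1.67×10⁵ = 1.53×10⁻¹³ V²
V_n = √(1.53×10⁻¹³) = 3.91×10⁻⁷ V = 391 nV

391 nV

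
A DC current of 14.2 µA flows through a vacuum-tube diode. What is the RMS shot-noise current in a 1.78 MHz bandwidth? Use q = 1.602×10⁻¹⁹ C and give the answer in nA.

I_n = √(2qI·B)
2qI·B = 2 × 1.602×10⁻¹⁹ × 1.42×10⁻⁵ × 1.78×10⁶ = 8.10×10⁻¹⁸ A²
I_n = √(8.10×10⁻¹⁸) = 2.85×10⁻⁹ A = 2.85 nA

2.85 nA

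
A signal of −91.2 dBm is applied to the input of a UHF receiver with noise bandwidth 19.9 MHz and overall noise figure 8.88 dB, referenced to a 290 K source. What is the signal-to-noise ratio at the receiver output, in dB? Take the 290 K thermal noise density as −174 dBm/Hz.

Noise floor: N = −174 + 10 log₁₀(B) + NF
10 log₁₀(1.99×10⁷) = 72.99 dB
N = −174 + 72.99 + 8.88 = −92.13 dBm
SNR = P_sig − N = −91.2 − (−92.13) = 0.93 dB → 0.9 dB

0.9 dB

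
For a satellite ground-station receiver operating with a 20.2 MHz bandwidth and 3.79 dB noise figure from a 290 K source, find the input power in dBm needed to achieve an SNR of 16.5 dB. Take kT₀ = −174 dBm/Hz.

−80.7 dBm

Sensitivity = −174 + 10 log₁₀(B) + NF + SNR_min
= −174 + 73.05 + 3.79 + 16.5
= −80.66 dBm → −80.7 dBm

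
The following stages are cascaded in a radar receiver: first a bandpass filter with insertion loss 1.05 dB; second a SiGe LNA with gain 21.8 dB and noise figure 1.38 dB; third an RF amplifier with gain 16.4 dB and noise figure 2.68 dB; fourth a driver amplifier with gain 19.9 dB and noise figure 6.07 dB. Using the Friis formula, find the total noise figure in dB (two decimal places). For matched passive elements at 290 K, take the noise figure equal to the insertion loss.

Convert to linear (a loss of L dB is a gain of −L dB): F_i = 10^(NF_i/10), G_i = 10^(G_i,dB/10)
  Stage 1: F_1 = 10^(1.05/10) = 1.274, G_1 = 10^(−1.05/10) = 0.7852
  Stage 2: F_2 = 10^(1.38/10) = 1.374, G_2 = 10^(21.8/10) = 151.4
  Stage 3: F_3 = 10^(2.68/10) = 1.854, G_3 = 10^(16.4/10) = 43.65
  Stage 4: F_4 = 10^(6.07/10) = 4.046, G_4 = 10^(19.9/10) = 97.72
Friis cascade:
  F = 1.274 + (1.374 − 1)/0.7852 + (1.854 − 1)/118.9 + (4.046 − 1)/5188 = 1.758
NF = 10 log₁₀(1.758) = 2.45 dB

2.45 dB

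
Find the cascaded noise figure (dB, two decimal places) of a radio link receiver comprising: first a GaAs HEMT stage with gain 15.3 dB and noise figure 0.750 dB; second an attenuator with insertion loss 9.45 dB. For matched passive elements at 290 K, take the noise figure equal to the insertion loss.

Convert to linear (a loss of L dB is a gain of −L dB): F_i = 10^(NF_i/10), G_i = 10^(G_i,dB/10)
  Stage 1: F_1 = 10^(0.750/10) = 1.189, G_1 = 10^(15.3/10) = 33.88
  Stage 2: F_2 = 10^(9.45/10) = 8.810, G_2 = 10^(−9.45/10) = 0.1135
Friis cascade:
  F = 1.189 + (8.810 − 1)/33.88 = 1.419
NF = 10 log₁₀(1.419) = 1.52 dB

1.52 dB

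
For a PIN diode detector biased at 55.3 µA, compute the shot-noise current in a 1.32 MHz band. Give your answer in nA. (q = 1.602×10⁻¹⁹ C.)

4.84 nA

I_n = √(2qI·B)
2qI·B = 2 × 1.602×10⁻¹⁹ × 5.53×10⁻⁵ × 1.32×10⁶ = 2.34×10⁻¹⁷ A²
I_n = √(2.34×10⁻¹⁷) = 4.84×10⁻⁹ A = 4.84 nA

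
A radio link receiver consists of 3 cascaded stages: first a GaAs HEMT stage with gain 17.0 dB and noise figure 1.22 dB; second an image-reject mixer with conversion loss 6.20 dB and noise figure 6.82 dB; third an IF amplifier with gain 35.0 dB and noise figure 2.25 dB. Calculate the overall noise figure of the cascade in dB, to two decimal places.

Convert to linear (a loss of L dB is a gain of −L dB): F_i = 10^(NF_i/10), G_i = 10^(G_i,dB/10)
  Stage 1: F_1 = 10^(1.22/10) = 1.324, G_1 = 10^(17.0/10) = 50.12
  Stage 2: F_2 = 10^(6.82/10) = 4.808, G_2 = 10^(−6.20/10) = 0.2399
  Stage 3: F_3 = 10^(2.25/10) = 1.679, G_3 = 10^(35.0/10) = 3162
Friis cascade:
  F = 1.324 + (4.808 − 1)/50.12 + (1.679 − 1)/12.02 = 1.457
NF = 10 log₁₀(1.457) = 1.63 dB

1.63 dB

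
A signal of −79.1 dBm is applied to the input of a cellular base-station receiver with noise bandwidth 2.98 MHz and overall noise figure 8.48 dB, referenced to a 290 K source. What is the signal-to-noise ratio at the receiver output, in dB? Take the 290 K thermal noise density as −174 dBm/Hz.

Noise floor: N = −174 + 10 log₁₀(B) + NF
10 log₁₀(2.98×10⁶) = 64.74 dB
N = −174 + 64.74 + 8.48 = −100.78 dBm
SNR = P_sig − N = −79.1 − (−100.78) = 21.68 dB → 21.7 dB

21.7 dB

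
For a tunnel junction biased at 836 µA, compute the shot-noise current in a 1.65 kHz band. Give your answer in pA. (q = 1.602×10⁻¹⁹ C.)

665 pA

I_n = √(2qI·B)
2qI·B = 2 × 1.602×10⁻¹⁹ × 8.36×10⁻⁴ × 1.65×10³ = 4.42×10⁻¹⁹ A²
I_n = √(4.42×10⁻¹⁹) = 6.65×10⁻¹⁰ A = 665 pA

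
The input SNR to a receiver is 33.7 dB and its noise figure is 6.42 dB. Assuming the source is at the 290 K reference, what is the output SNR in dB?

By definition F = SNR_in/SNR_out, so in dB: SNR_out = SNR_in − NF
SNR_out = 33.7 − 6.42 = 27.28 dB

27.28 dB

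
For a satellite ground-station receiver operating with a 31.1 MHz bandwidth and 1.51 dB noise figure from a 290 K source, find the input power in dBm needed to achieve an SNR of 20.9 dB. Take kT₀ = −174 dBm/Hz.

Sensitivity = −174 + 10 log₁₀(B) + NF + SNR_min
= −174 + 74.93 + 1.51 + 20.9
= −76.66 dBm → −76.7 dBm

−76.7 dBm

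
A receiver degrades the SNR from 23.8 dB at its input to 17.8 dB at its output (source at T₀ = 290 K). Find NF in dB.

NF (dB) = SNR_in(dB) − SNR_out(dB) when the source is at T₀
NF = 23.8 − 17.8 = 6.0 dB

6.0 dB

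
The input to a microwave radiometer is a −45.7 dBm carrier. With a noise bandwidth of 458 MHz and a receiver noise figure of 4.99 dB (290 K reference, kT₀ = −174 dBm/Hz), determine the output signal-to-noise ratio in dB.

Noise floor: N = −174 + 10 log₁₀(B) + NF
10 log₁₀(4.58×10⁸) = 86.61 dB
N = −174 + 86.61 + 4.99 = −82.40 dBm
SNR = P_sig − N = −45.7 − (−82.40) = 36.70 dB → 36.7 dB

36.7 dB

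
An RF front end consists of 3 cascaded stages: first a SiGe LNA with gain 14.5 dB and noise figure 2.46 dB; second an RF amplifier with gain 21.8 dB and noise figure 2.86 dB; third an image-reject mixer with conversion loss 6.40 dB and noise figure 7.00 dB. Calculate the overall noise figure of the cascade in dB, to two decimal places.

2.54 dB

Convert to linear (a loss of L dB is a gain of −L dB): F_i = 10^(NF_i/10), G_i = 10^(G_i,dB/10)
  Stage 1: F_1 = 10^(2.46/10) = 1.762, G_1 = 10^(14.5/10) = 28.18
  Stage 2: F_2 = 10^(2.86/10) = 1.932, G_2 = 10^(21.8/10) = 151.4
  Stage 3: F_3 = 10^(7.00/10) = 5.012, G_3 = 10^(−6.40/10) = 0.2291
Friis cascade:
  F = 1.762 + (1.932 − 1)/28.18 + (5.012 − 1)/4266 = 1.796
NF = 10 log₁₀(1.796) = 2.54 dB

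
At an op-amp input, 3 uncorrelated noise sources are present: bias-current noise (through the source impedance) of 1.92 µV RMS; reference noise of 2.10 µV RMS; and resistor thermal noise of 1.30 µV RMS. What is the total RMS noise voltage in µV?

3.13 µV

Uncorrelated sources add in power (mean-square): V_tot = √(ΣV_i²)
V_tot = √[(1.92×10⁻⁶)² + (2.10×10⁻⁶)² + (1.30×10⁻⁶)²] = 3.13×10⁻⁶ V = 3.13 µV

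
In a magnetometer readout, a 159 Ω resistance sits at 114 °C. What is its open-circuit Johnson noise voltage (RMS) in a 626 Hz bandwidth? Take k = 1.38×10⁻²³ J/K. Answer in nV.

T = 114 °C + 273.15 = 387.15 K
V_n = √(4kTRB)
4kTRB = 4 × 1.38×10⁻²³ × 387.15 × 1.59×10² × 6.26×10² = 2.13×10⁻¹⁵ V²
V_n = √(2.13×10⁻¹⁵) = 4.61×10⁻⁸ V = 46.1 nV

46.1 nV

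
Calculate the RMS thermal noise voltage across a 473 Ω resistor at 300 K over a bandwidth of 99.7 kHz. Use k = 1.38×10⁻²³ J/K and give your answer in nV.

884 nV

V_n = √(4kTRB)
4kTRB = 4 × 1.38×10⁻²³ × 300 × 4.73×10² × 9.97×10⁴ = 7.81×10⁻¹³ V²
V_n = √(7.81×10⁻¹³) = 8.84×10⁻⁷ V = 884 nV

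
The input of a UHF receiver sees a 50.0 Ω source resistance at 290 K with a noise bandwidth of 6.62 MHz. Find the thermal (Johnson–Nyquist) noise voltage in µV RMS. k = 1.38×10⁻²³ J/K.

V_n = √(4kTRB)
4kTRB = 4 × 1.38×10⁻²³ × 290 × 5.00×10¹ × 6.62×10⁶ = 5.30×10⁻¹² V²
V_n = √(5.30×10⁻¹²) = 2.30×10⁻⁶ V = 2.30 µV

2.30 µV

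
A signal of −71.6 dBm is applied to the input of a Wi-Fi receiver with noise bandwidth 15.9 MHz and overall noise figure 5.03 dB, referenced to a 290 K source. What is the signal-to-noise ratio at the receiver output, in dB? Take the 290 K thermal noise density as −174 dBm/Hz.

Noise floor: N = −174 + 10 log₁₀(B) + NF
10 log₁₀(1.59×10⁷) = 72.01 dB
N = −174 + 72.01 + 5.03 = −96.96 dBm
SNR = P_sig − N = −71.6 − (−96.96) = 25.36 dB → 25.4 dB

25.4 dB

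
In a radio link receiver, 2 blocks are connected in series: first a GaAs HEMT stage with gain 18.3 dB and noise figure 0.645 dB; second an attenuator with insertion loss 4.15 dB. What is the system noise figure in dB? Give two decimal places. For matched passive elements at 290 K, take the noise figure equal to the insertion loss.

Convert to linear (a loss of L dB is a gain of −L dB): F_i = 10^(NF_i/10), G_i = 10^(G_i,dB/10)
  Stage 1: F_1 = 10^(0.645/10) = 1.160, G_1 = 10^(18.3/10) = 67.61
  Stage 2: F_2 = 10^(4.15/10) = 2.600, G_2 = 10^(−4.15/10) = 0.3846
Friis cascade:
  F = 1.160 + (2.600 − 1)/67.61 = 1.184
NF = 10 log₁₀(1.184) = 0.73 dB

0.73 dB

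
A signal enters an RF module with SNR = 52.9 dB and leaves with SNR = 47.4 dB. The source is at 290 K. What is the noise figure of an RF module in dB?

5.5 dB

NF (dB) = SNR_in(dB) − SNR_out(dB) when the source is at T₀
NF = 52.9 − 47.4 = 5.5 dB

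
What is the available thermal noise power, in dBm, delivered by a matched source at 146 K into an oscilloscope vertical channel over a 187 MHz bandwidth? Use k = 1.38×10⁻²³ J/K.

P_n = kTB = 1.38×10⁻²³ × 146 × 1.87×10⁸ = 3.77×10⁻¹³ W
In dBm: 10 log₁₀(3.77×10⁻¹³ / 10⁻³) = −94.2 dBm

−94.2 dBm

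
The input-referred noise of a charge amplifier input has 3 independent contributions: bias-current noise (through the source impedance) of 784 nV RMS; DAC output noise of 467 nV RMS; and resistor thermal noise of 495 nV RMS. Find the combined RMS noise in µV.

1.04 µV

Uncorrelated sources add in power (mean-square): V_tot = √(ΣV_i²)
V_tot = √[(7.84×10⁻⁷)² + (4.67×10⁻⁷)² + (4.95×10⁻⁷)²] = 1.04×10⁻⁶ V = 1.04 µV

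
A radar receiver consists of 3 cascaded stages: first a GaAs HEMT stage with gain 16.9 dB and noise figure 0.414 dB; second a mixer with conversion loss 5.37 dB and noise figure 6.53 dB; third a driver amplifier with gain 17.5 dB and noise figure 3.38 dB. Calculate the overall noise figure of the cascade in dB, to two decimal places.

0.98 dB

Convert to linear (a loss of L dB is a gain of −L dB): F_i = 10^(NF_i/10), G_i = 10^(G_i,dB/10)
  Stage 1: F_1 = 10^(0.414/10) = 1.100, G_1 = 10^(16.9/10) = 48.98
  Stage 2: F_2 = 10^(6.53/10) = 4.498, G_2 = 10^(−5.37/10) = 0.2904
  Stage 3: F_3 = 10^(3.38/10) = 2.178, G_3 = 10^(17.5/10) = 56.23
Friis cascade:
  F = 1.100 + (4.498 − 1)/48.98 + (2.178 − 1)/14.22 = 1.254
NF = 10 log₁₀(1.254) = 0.98 dB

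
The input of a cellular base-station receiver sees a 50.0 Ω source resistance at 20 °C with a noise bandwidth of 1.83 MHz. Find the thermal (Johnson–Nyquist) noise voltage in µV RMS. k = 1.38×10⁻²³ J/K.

1.22 µV

T = 20 °C + 273.15 = 293.15 K
V_n = √(4kTRB)
4kTRB = 4 × 1.38×10⁻²³ × 293.15 × 5.00×10¹ × 1.83×10⁶ = 1.48×10⁻¹² V²
V_n = √(1.48×10⁻¹²) = 1.22×10⁻⁶ V = 1.22 µV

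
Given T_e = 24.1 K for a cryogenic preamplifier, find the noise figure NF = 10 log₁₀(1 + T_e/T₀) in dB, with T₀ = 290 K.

F = 1 + T_e/T₀ = 1 + 24.1/290 = 1.0831
NF = 10 log₁₀(1.0831) = 0.347 dB

0.347 dB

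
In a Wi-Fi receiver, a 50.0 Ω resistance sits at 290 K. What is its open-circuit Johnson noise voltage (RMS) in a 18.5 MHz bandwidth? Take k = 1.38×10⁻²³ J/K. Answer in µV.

3.85 µV

V_n = √(4kTRB)
4kTRB = 4 × 1.38×10⁻²³ × 290 × 5.00×10¹ × 1.85×10⁷ = 1.48×10⁻¹¹ V²
V_n = √(1.48×10⁻¹¹) = 3.85×10⁻⁶ V = 3.85 µV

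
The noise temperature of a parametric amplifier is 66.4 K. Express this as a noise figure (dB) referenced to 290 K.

0.895 dB

F = 1 + T_e/T₀ = 1 + 66.4/290 = 1.22897
NF = 10 log₁₀(1.22897) = 0.895 dB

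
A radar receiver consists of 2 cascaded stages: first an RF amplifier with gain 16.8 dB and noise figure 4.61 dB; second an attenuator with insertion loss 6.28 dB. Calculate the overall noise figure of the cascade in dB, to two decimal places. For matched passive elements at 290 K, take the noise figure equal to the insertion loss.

Convert to linear (a loss of L dB is a gain of −L dB): F_i = 10^(NF_i/10), G_i = 10^(G_i,dB/10)
  Stage 1: F_1 = 10^(4.61/10) = 2.891, G_1 = 10^(16.8/10) = 47.86
  Stage 2: F_2 = 10^(6.28/10) = 4.246, G_2 = 10^(−6.28/10) = 0.2355
Friis cascade:
  F = 2.891 + (4.246 − 1)/47.86 = 2.959
NF = 10 log₁₀(2.959) = 4.71 dB

4.71 dB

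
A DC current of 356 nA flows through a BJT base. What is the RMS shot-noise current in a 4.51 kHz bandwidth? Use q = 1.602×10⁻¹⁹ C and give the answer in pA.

22.7 pA

I_n = √(2qI·B)
2qI·B = 2 × 1.602×10⁻¹⁹ × 3.56×10⁻⁷ × 4.51×10³ = 5.14×10⁻²² A²
I_n = √(5.14×10⁻²²) = 2.27×10⁻¹¹ A = 22.7 pA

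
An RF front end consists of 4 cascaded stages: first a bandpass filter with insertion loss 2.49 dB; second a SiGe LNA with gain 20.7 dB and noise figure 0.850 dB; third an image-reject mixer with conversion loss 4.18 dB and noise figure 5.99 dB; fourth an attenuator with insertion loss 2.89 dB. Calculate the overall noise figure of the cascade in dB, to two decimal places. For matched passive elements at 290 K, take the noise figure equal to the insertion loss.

3.50 dB

Convert to linear (a loss of L dB is a gain of −L dB): F_i = 10^(NF_i/10), G_i = 10^(G_i,dB/10)
  Stage 1: F_1 = 10^(2.49/10) = 1.774, G_1 = 10^(−2.49/10) = 0.5636
  Stage 2: F_2 = 10^(0.850/10) = 1.216, G_2 = 10^(20.7/10) = 117.5
  Stage 3: F_3 = 10^(5.99/10) = 3.972, G_3 = 10^(−4.18/10) = 0.3819
  Stage 4: F_4 = 10^(2.89/10) = 1.945, G_4 = 10^(−2.89/10) = 0.5140
Friis cascade:
  F = 1.774 + (1.216 − 1)/0.5636 + (3.972 − 1)/66.22 + (1.945 − 1)/25.29 = 2.240
NF = 10 log₁₀(2.240) = 3.50 dB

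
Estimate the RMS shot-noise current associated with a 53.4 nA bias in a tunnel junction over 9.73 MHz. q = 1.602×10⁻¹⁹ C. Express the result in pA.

I_n = √(2qI·B)
2qI·B = 2 × 1.602×10⁻¹⁹ × 5.34×10⁻⁸ × 9.73×10⁶ = 1.66×10⁻¹⁹ A²
I_n = √(1.66×10⁻¹⁹) = 4.08×10⁻¹⁰ A = 408 pA

408 pA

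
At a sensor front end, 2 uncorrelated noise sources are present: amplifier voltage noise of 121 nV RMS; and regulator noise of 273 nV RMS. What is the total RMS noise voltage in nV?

Uncorrelated sources add in power (mean-square): V_tot = √(ΣV_i²)
V_tot = √[(1.21×10⁻⁷)² + (2.73×10⁻⁷)²] = 2.99×10⁻⁷ V = 299 nV

299 nV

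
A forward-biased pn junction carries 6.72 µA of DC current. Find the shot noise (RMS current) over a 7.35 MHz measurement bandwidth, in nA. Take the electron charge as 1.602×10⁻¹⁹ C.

3.98 nA

I_n = √(2qI·B)
2qI·B = 2 × 1.602×10⁻¹⁹ × 6.72×10⁻⁶ × 7.35×10⁶ = 1.58×10⁻¹⁷ A²
I_n = √(1.58×10⁻¹⁷) = 3.98×10⁻⁹ A = 3.98 nA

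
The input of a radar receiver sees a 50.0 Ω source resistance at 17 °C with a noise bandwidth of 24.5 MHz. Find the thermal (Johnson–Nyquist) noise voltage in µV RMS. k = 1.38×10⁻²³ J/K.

4.43 µV

T = 17 °C + 273.15 = 290.15 K
V_n = √(4kTRB)
4kTRB = 4 × 1.38×10⁻²³ × 290.15 × 5.00×10¹ × 2.45×10⁷ = 1.96×10⁻¹¹ V²
V_n = √(1.96×10⁻¹¹) = 4.43×10⁻⁶ V = 4.43 µV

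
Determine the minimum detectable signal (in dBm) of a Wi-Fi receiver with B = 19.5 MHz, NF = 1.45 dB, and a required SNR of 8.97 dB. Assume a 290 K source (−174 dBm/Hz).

Sensitivity = −174 + 10 log₁₀(B) + NF + SNR_min
= −174 + 72.9 + 1.45 + 8.97
= −90.68 dBm → −90.7 dBm

−90.7 dBm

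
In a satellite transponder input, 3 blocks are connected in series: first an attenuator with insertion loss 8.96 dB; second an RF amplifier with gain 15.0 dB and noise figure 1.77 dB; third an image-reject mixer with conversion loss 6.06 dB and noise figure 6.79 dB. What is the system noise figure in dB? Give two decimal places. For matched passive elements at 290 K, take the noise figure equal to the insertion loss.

Convert to linear (a loss of L dB is a gain of −L dB): F_i = 10^(NF_i/10), G_i = 10^(G_i,dB/10)
  Stage 1: F_1 = 10^(8.96/10) = 7.870, G_1 = 10^(−8.96/10) = 0.1271
  Stage 2: F_2 = 10^(1.77/10) = 1.503, G_2 = 10^(15.0/10) = 31.62
  Stage 3: F_3 = 10^(6.79/10) = 4.775, G_3 = 10^(−6.06/10) = 0.2477
Friis cascade:
  F = 7.870 + (1.503 − 1)/0.1271 + (4.775 − 1)/4.018 = 12.77
NF = 10 log₁₀(12.77) = 11.06 dB

11.06 dB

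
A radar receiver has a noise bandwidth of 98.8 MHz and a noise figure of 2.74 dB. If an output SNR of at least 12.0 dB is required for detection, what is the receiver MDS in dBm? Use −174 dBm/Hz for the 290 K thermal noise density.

−79.3 dBm

Sensitivity = −174 + 10 log₁₀(B) + NF + SNR_min
= −174 + 79.95 + 2.74 + 12.0
= −79.31 dBm → −79.3 dBm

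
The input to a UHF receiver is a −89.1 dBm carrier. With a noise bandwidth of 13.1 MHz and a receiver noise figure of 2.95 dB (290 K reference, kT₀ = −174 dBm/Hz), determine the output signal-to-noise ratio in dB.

Noise floor: N = −174 + 10 log₁₀(B) + NF
10 log₁₀(1.31×10⁷) = 71.17 dB
N = −174 + 71.17 + 2.95 = −99.88 dBm
SNR = P_sig − N = −89.1 − (−99.88) = 10.78 dB → 10.8 dB

10.8 dB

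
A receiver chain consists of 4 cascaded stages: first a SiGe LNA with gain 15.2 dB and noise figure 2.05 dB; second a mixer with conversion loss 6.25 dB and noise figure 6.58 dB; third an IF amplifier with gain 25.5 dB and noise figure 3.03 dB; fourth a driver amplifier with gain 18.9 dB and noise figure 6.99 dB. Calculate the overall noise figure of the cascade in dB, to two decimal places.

Convert to linear (a loss of L dB is a gain of −L dB): F_i = 10^(NF_i/10), G_i = 10^(G_i,dB/10)
  Stage 1: F_1 = 10^(2.05/10) = 1.603, G_1 = 10^(15.2/10) = 33.11
  Stage 2: F_2 = 10^(6.58/10) = 4.550, G_2 = 10^(−6.25/10) = 0.2371
  Stage 3: F_3 = 10^(3.03/10) = 2.009, G_3 = 10^(25.5/10) = 354.8
  Stage 4: F_4 = 10^(6.99/10) = 5.000, G_4 = 10^(18.9/10) = 77.62
Friis cascade:
  F = 1.603 + (4.550 − 1)/33.11 + (2.009 − 1)/7.852 + (5.000 − 1)/2786 = 1.840
NF = 10 log₁₀(1.840) = 2.65 dB

2.65 dB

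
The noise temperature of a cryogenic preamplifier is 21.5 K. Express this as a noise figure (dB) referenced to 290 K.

F = 1 + T_e/T₀ = 1 + 21.5/290 = 1.07414
NF = 10 log₁₀(1.07414) = 0.311 dB

0.311 dB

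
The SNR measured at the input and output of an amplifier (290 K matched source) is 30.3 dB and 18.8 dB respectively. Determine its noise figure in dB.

11.5 dB

NF (dB) = SNR_in(dB) − SNR_out(dB) when the source is at T₀
NF = 30.3 − 18.8 = 11.5 dB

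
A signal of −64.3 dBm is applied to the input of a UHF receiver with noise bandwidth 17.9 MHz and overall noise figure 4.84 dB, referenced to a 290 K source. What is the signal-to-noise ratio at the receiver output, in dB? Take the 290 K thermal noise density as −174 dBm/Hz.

Noise floor: N = −174 + 10 log₁₀(B) + NF
10 log₁₀(1.79×10⁷) = 72.53 dB
N = −174 + 72.53 + 4.84 = −96.63 dBm
SNR = P_sig − N = −64.3 − (−96.63) = 32.33 dB → 32.3 dB

32.3 dB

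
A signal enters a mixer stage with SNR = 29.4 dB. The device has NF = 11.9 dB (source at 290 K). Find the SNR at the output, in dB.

By definition F = SNR_in/SNR_out, so in dB: SNR_out = SNR_in − NF
SNR_out = 29.4 − 11.9 = 17.5 dB

17.5 dB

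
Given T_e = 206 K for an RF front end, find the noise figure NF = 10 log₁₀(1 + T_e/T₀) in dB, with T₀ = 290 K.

2.33 dB

F = 1 + T_e/T₀ = 1 + 206/290 = 1.71034
NF = 10 log₁₀(1.71034) = 2.33 dB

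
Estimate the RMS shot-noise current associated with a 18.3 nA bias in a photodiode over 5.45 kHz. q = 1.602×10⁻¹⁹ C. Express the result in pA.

I_n = √(2qI·B)
2qI·B = 2 × 1.602×10⁻¹⁹ × 1.83×10⁻⁸ × 5.45×10³ = 3.20×10⁻²³ A²
I_n = √(3.20×10⁻²³) = 5.65×10⁻¹² A = 5.65 pA

5.65 pA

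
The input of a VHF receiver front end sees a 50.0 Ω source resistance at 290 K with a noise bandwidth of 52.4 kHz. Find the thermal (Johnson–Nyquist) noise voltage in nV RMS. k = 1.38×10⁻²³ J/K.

205 nV

V_n = √(4kTRB)
4kTRB = 4 × 1.38×10⁻²³ × 290 × 5.00×10¹ × 5.24×10⁴ = 4.19×10⁻¹⁴ V²
V_n = √(4.19×10⁻¹⁴) = 2.05×10⁻⁷ V = 205 nV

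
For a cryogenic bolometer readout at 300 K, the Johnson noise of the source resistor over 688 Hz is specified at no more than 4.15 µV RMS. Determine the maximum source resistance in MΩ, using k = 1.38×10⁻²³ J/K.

1.51 MΩ

Johnson–Nyquist: V_n = √(4kTRB) ⇒ R = V_n² / (4kTB)
4kTB = 4 × 1.38×10⁻²³ × 300 × 6.88×10² = 1.14×10⁻¹⁷
R = (4.15×10⁻⁶)² / 1.14×10⁻¹⁷ = 1.51×10⁶ Ω = 1.51 MΩ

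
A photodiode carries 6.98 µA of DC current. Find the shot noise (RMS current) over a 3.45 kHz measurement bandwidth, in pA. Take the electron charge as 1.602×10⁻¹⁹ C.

I_n = √(2qI·B)
2qI·B = 2 × 1.602×10⁻¹⁹ × 6.98×10⁻⁶ × 3.45×10³ = 7.72×10⁻²¹ A²
I_n = √(7.72×10⁻²¹) = 8.78×10⁻¹¹ A = 87.8 pA

87.8 pA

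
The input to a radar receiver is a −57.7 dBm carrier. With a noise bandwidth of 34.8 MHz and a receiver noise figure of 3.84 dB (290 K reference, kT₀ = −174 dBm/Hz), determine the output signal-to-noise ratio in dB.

37.0 dB

Noise floor: N = −174 + 10 log₁₀(B) + NF
10 log₁₀(3.48×10⁷) = 75.42 dB
N = −174 + 75.42 + 3.84 = −94.74 dBm
SNR = P_sig − N = −57.7 − (−94.74) = 37.04 dB → 37.0 dB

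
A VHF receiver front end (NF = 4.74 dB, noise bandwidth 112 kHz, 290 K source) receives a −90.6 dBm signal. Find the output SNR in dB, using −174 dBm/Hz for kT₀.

28.2 dB

Noise floor: N = −174 + 10 log₁₀(B) + NF
10 log₁₀(1.12×10⁵) = 50.49 dB
N = −174 + 50.49 + 4.74 = −118.77 dBm
SNR = P_sig − N = −90.6 − (−118.77) = 28.17 dB → 28.2 dB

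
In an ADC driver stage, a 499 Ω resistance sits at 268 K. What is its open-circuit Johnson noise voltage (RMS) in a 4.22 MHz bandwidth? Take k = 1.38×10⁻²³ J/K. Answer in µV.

V_n = √(4kTRB)
4kTRB = 4 × 1.38×10⁻²³ × 268 × 4.99×10² × 4.22×10⁶ = 3.12×10⁻¹¹ V²
V_n = √(3.12×10⁻¹¹) = 5.58×10⁻⁶ V = 5.58 µV

5.58 µV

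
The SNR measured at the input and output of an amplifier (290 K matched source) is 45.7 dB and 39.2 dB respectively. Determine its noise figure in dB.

NF (dB) = SNR_in(dB) − SNR_out(dB) when the source is at T₀
NF = 45.7 − 39.2 = 6.5 dB

6.5 dB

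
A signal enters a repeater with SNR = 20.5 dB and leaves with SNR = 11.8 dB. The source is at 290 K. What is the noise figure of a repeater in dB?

NF (dB) = SNR_in(dB) − SNR_out(dB) when the source is at T₀
NF = 20.5 − 11.8 = 8.7 dB

8.7 dB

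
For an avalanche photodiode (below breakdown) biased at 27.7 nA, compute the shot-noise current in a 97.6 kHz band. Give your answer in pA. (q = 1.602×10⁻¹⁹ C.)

I_n = √(2qI·B)
2qI·B = 2 × 1.602×10⁻¹⁹ × 2.77×10⁻⁸ × 9.76×10⁴ = 8.66×10⁻²² A²
I_n = √(8.66×10⁻²²) = 2.94×10⁻¹¹ A = 29.4 pA

29.4 pA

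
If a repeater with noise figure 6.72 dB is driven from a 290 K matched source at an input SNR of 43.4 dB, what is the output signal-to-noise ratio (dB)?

36.68 dB

By definition F = SNR_in/SNR_out, so in dB: SNR_out = SNR_in − NF
SNR_out = 43.4 − 6.72 = 36.68 dB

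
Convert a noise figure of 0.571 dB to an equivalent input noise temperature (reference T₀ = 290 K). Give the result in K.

40.7 K

F = 10^(0.571/10) = 1.14051
T_e = (F − 1)·T₀ = (1.14051 − 1) × 290 = 40.7 K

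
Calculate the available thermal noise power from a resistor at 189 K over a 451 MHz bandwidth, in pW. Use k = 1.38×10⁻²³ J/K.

1.18 pW

P_n = kTB = 1.38×10⁻²³ × 189 × 4.51×10⁸ = 1.18×10⁻¹² W = 1.18 pW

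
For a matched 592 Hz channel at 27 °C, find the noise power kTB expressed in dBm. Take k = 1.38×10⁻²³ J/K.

−146.1 dBm

T = 27 °C + 273.15 = 300.15 K
P_n = kTB = 1.38×10⁻²³ × 300.15 × 5.92×10² = 2.45×10⁻¹⁸ W
In dBm: 10 log₁₀(2.45×10⁻¹⁸ / 10⁻³) = −146.1 dBm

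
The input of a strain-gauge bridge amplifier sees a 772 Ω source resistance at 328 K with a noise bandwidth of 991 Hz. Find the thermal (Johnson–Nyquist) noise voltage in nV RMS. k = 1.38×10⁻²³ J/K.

V_n = √(4kTRB)
4kTRB = 4 × 1.38×10⁻²³ × 328 × 7.72×10² × 9.91×10² = 1.39×10⁻¹⁴ V²
V_n = √(1.39×10⁻¹⁴) = 1.18×10⁻⁷ V = 118 nV

118 nV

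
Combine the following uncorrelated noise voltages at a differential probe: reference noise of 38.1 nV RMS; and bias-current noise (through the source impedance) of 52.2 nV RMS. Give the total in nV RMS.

64.6 nV

Uncorrelated sources add in power (mean-square): V_tot = √(ΣV_i²)
V_tot = √[(3.81×10⁻⁸)² + (5.22×10⁻⁸)²] = 6.46×10⁻⁸ V = 64.6 nV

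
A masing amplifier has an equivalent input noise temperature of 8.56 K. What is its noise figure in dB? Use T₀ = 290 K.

F = 1 + T_e/T₀ = 1 + 8.56/290 = 1.02952
NF = 10 log₁₀(1.02952) = 0.126 dB

0.126 dB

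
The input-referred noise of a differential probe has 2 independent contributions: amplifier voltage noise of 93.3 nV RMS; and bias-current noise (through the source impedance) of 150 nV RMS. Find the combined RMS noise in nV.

Uncorrelated sources add in power (mean-square): V_tot = √(ΣV_i²)
V_tot = √[(9.33×10⁻⁸)² + (1.50×10⁻⁷)²] = 1.77×10⁻⁷ V = 177 nV

177 nV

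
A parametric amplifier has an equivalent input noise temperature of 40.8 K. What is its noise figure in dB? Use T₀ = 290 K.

F = 1 + T_e/T₀ = 1 + 40.8/290 = 1.14069
NF = 10 log₁₀(1.14069) = 0.572 dB

0.572 dB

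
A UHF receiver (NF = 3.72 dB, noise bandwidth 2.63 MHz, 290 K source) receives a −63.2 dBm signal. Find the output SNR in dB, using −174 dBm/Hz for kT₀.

42.9 dB

Noise floor: N = −174 + 10 log₁₀(B) + NF
10 log₁₀(2.63×10⁶) = 64.2 dB
N = −174 + 64.2 + 3.72 = −106.08 dBm
SNR = P_sig − N = −63.2 − (−106.08) = 42.88 dB → 42.9 dB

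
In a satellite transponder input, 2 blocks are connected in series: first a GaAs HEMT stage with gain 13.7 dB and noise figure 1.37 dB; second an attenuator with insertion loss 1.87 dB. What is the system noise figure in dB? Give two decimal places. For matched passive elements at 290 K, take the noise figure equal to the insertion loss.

Convert to linear (a loss of L dB is a gain of −L dB): F_i = 10^(NF_i/10), G_i = 10^(G_i,dB/10)
  Stage 1: F_1 = 10^(1.37/10) = 1.371, G_1 = 10^(13.7/10) = 23.44
  Stage 2: F_2 = 10^(1.87/10) = 1.538, G_2 = 10^(−1.87/10) = 0.6501
Friis cascade:
  F = 1.371 + (1.538 − 1)/23.44 = 1.394
NF = 10 log₁₀(1.394) = 1.44 dB

1.44 dB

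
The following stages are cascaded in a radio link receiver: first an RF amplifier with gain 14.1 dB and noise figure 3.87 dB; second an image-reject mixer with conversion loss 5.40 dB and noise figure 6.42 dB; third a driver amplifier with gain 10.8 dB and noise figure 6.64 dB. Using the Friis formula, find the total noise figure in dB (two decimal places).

4.85 dB

Convert to linear (a loss of L dB is a gain of −L dB): F_i = 10^(NF_i/10), G_i = 10^(G_i,dB/10)
  Stage 1: F_1 = 10^(3.87/10) = 2.438, G_1 = 10^(14.1/10) = 25.70
  Stage 2: F_2 = 10^(6.42/10) = 4.385, G_2 = 10^(−5.40/10) = 0.2884
  Stage 3: F_3 = 10^(6.64/10) = 4.613, G_3 = 10^(10.8/10) = 12.02
Friis cascade:
  F = 2.438 + (4.385 − 1)/25.70 + (4.613 − 1)/7.413 = 3.057
NF = 10 log₁₀(3.057) = 4.85 dB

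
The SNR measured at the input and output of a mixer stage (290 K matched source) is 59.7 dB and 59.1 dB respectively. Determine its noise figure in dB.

NF (dB) = SNR_in(dB) − SNR_out(dB) when the source is at T₀
NF = 59.7 − 59.1 = 0.6 dB

0.6 dB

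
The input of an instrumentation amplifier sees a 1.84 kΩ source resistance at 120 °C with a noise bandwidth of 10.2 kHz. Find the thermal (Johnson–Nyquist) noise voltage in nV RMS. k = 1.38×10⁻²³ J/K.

638 nV

T = 120 °C + 273.15 = 393.15 K
V_n = √(4kTRB)
4kTRB = 4 × 1.38×10⁻²³ × 393.15 × 1.84×10³ × 1.02×10⁴ = 4.07×10⁻¹³ V²
V_n = √(4.07×10⁻¹³) = 6.38×10⁻⁷ V = 638 nV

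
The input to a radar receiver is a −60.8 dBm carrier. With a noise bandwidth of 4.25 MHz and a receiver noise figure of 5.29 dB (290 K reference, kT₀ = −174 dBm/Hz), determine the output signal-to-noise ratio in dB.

41.6 dB

Noise floor: N = −174 + 10 log₁₀(B) + NF
10 log₁₀(4.25×10⁶) = 66.28 dB
N = −174 + 66.28 + 5.29 = −102.43 dBm
SNR = P_sig − N = −60.8 − (−102.43) = 41.63 dB → 41.6 dB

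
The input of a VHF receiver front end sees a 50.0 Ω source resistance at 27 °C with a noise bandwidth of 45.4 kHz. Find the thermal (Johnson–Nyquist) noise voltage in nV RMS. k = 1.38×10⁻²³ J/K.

T = 27 °C + 273.15 = 300.15 K
V_n = √(4kTRB)
4kTRB = 4 × 1.38×10⁻²³ × 300.15 × 5.00×10¹ × 4.54×10⁴ = 3.76×10⁻¹⁴ V²
V_n = √(3.76×10⁻¹⁴) = 1.94×10⁻⁷ V = 194 nV

194 nV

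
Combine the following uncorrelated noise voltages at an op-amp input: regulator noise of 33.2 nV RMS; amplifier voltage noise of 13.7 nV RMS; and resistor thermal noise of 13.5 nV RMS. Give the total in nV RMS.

Uncorrelated sources add in power (mean-square): V_tot = √(ΣV_i²)
V_tot = √[(3.32×10⁻⁸)² + (1.37×10⁻⁸)² + (1.35×10⁻⁸)²] = 3.84×10⁻⁸ V = 38.4 nV

38.4 nV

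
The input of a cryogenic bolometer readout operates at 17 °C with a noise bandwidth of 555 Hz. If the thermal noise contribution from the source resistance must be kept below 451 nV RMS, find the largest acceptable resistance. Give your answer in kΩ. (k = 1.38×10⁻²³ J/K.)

T = 17 °C + 273.15 = 290.15 K
Johnson–Nyquist: V_n = √(4kTRB) ⇒ R = V_n² / (4kTB)
4kTB = 4 × 1.38×10⁻²³ × 290.15 × 5.55×10² = 8.89×10⁻¹⁸
R = (4.51×10⁻⁷)² / 8.89×10⁻¹⁸ = 2.29×10⁴ Ω = 22.9 kΩ

22.9 kΩ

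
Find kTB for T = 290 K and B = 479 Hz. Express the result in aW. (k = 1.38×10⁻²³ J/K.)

P_n = kTB = 1.38×10⁻²³ × 290 × 4.79×10² = 1.92×10⁻¹⁸ W = 1.92 aW

1.92 aW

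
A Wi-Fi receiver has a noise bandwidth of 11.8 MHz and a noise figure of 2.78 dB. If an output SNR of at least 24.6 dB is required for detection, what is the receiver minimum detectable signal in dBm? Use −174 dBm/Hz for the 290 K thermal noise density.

Sensitivity = −174 + 10 log₁₀(B) + NF + SNR_min
= −174 + 70.72 + 2.78 + 24.6
= −75.90 dBm → −75.9 dBm

−75.9 dBm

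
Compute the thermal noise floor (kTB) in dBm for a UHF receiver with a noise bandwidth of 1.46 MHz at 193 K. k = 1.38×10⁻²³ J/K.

−114.1 dBm

P_n = kTB = 1.38×10⁻²³ × 193 × 1.46×10⁶ = 3.89×10⁻¹⁵ W
In dBm: 10 log₁₀(3.89×10⁻¹⁵ / 10⁻³) = −114.1 dBm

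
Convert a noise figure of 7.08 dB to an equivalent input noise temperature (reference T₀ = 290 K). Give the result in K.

F = 10^(7.08/10) = 5.10505
T_e = (F − 1)·T₀ = (5.10505 − 1) × 290 = 1190 K

1190 K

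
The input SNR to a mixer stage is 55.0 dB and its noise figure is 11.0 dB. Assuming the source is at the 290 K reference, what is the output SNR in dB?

44.0 dB

By definition F = SNR_in/SNR_out, so in dB: SNR_out = SNR_in − NF
SNR_out = 55.0 − 11.0 = 44.0 dB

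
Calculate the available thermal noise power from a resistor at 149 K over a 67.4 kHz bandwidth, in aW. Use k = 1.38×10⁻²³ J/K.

139 aW

P_n = kTB = 1.38×10⁻²³ × 149 × 6.74×10⁴ = 1.39×10⁻¹⁶ W = 139 aW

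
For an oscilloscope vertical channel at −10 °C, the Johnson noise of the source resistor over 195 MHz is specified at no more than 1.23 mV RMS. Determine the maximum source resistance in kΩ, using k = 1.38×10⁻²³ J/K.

534 kΩ

T = −10 °C + 273.15 = 263.15 K
Johnson–Nyquist: V_n = √(4kTRB) ⇒ R = V_n² / (4kTB)
4kTB = 4 × 1.38×10⁻²³ × 263.15 × 1.95×10⁸ = 2.83×10⁻¹²
R = (1.23×10⁻³)² / 2.83×10⁻¹² = 5.34×10⁵ Ω = 534 kΩ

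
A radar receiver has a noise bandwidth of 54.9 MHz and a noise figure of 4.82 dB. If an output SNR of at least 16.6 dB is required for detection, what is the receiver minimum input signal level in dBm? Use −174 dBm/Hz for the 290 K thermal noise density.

Sensitivity = −174 + 10 log₁₀(B) + NF + SNR_min
= −174 + 77.4 + 4.82 + 16.6
= −75.18 dBm → −75.2 dBm

−75.2 dBm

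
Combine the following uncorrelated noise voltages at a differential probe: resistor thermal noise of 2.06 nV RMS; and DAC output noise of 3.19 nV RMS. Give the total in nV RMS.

3.80 nV

Uncorrelated sources add in power (mean-square): V_tot = √(ΣV_i²)
V_tot = √[(2.06×10⁻⁹)² + (3.19×10⁻⁹)²] = 3.80×10⁻⁹ V = 3.80 nV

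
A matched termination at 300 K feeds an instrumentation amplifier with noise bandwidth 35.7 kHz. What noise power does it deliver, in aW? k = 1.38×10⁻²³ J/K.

P_n = kTB = 1.38×10⁻²³ × 300 × 3.57×10⁴ = 1.48×10⁻¹⁶ W = 148 aW

148 aW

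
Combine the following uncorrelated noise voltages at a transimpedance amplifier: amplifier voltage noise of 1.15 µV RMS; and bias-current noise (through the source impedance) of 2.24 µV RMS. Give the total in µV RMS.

Uncorrelated sources add in power (mean-square): V_tot = √(ΣV_i²)
V_tot = √[(1.15×10⁻⁶)² + (2.24×10⁻⁶)²] = 2.52×10⁻⁶ V = 2.52 µV

2.52 µV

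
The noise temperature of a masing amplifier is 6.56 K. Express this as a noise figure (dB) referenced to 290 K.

F = 1 + T_e/T₀ = 1 + 6.56/290 = 1.02262
NF = 10 log₁₀(1.02262) = 0.097 dB

0.097 dB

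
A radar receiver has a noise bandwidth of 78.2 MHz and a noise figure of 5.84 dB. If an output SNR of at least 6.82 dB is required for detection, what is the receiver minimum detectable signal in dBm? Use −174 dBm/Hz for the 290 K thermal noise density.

−82.4 dBm

Sensitivity = −174 + 10 log₁₀(B) + NF + SNR_min
= −174 + 78.93 + 5.84 + 6.82
= −82.41 dBm → −82.4 dBm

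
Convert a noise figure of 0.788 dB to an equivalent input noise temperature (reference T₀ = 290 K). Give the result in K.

F = 10^(0.788/10) = 1.19895
T_e = (F − 1)·T₀ = (1.19895 − 1) × 290 = 57.7 K

57.7 K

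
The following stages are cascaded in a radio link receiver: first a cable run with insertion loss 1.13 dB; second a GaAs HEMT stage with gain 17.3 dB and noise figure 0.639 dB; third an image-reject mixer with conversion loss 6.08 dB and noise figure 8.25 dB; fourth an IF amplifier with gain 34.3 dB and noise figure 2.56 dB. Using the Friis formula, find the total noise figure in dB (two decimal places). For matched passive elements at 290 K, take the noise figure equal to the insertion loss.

2.35 dB

Convert to linear (a loss of L dB is a gain of −L dB): F_i = 10^(NF_i/10), G_i = 10^(G_i,dB/10)
  Stage 1: F_1 = 10^(1.13/10) = 1.297, G_1 = 10^(−1.13/10) = 0.7709
  Stage 2: F_2 = 10^(0.639/10) = 1.159, G_2 = 10^(17.3/10) = 53.70
  Stage 3: F_3 = 10^(8.25/10) = 6.683, G_3 = 10^(−6.08/10) = 0.2466
  Stage 4: F_4 = 10^(2.56/10) = 1.803, G_4 = 10^(34.3/10) = 2692
Friis cascade:
  F = 1.297 + (1.159 − 1)/0.7709 + (6.683 − 1)/41.40 + (1.803 − 1)/10.21 = 1.719
NF = 10 log₁₀(1.719) = 2.35 dB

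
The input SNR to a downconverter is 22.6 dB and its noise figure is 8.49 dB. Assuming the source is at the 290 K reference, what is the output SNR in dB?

14.11 dB

By definition F = SNR_in/SNR_out, so in dB: SNR_out = SNR_in − NF
SNR_out = 22.6 − 8.49 = 14.11 dB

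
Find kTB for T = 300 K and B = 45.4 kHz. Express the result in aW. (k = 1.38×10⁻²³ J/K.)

P_n = kTB = 1.38×10⁻²³ × 300 × 4.54×10⁴ = 1.88×10⁻¹⁶ W = 188 aW

188 aW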